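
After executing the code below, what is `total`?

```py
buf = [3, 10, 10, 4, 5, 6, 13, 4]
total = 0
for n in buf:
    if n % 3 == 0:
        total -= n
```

-9

n=3: %3==0, total = 0-3 = -3
n=10: not %3==0
n=10: not %3==0
n=4: not %3==0
n=5: not %3==0
n=6: %3==0, total = (-3)-6 = -9
n=13: not %3==0
n=4: not %3==0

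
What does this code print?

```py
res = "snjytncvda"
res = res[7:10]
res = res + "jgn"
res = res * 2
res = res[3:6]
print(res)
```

slice [7:10] → 'vda'
+ 'jgn' → 'vdajgn'
repeat ×2 → 'vdajgnvdajgn'
slice [3:6] → 'jgn'

jgn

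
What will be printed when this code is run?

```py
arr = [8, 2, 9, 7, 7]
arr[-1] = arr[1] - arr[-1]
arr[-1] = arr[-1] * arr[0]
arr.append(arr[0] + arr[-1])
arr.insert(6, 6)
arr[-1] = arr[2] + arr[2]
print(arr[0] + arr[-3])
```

arr[-1] = arr[1]-arr[-1] = 2-7 = -5 → [8, 2, 9, 7, -5]
arr[-1] = arr[-1]*arr[0] = (-5)*8 = -40 → [8, 2, 9, 7, -40]
append arr[0]+arr[-1] = 8+(-40) = -32 → [8, 2, 9, 7, -40, -32]
insert 6 at 6 → [8, 2, 9, 7, -40, -32, 6]
arr[-1] = arr[2]+arr[2] = 9+9 = 18 → [8, 2, 9, 7, -40, -32, 18]
arr[0]+arr[-3] = 8+(-40) = -32

-32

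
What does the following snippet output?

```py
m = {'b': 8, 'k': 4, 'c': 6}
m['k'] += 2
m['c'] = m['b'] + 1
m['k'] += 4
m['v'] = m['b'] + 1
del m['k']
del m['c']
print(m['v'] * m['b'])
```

m['k'] = 4+2 = 6 → {'b': 8, 'k': 6, 'c': 6}
m['c'] = m['b']+1 = 9 → {'b': 8, 'k': 6, 'c': 9}
m['k'] = 6+4 = 10 → {'b': 8, 'k': 10, 'c': 9}
m['v'] = m['b']+1 = 9 → {'b': 8, 'k': 10, 'c': 9, 'v': 9}
del 'k' → {'b': 8, 'c': 9, 'v': 9}
del 'c' → {'b': 8, 'v': 9}
m['v']*m['b'] = 9*8 = 72

72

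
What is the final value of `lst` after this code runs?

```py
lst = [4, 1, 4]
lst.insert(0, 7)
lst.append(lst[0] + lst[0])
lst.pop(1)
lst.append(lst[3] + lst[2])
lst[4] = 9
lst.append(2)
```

[7, 1, 4, 14, 9, 2]

insert 7 at 0 → [7, 4, 1, 4]
append lst[0]+lst[0] = 7+7 = 14 → [7, 4, 1, 4, 14]
pop(1) removes 4 → [7, 1, 4, 14]
append lst[3]+lst[2] = 14+4 = 18 → [7, 1, 4, 14, 18]
lst[4] = 9 → [7, 1, 4, 14, 9]
append 2 → [7, 1, 4, 14, 9, 2]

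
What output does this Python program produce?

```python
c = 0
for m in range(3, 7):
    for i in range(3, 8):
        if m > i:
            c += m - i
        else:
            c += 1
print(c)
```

m=3,i=3: not 3>3, c = 0+1 = 1
m=3,i=4: not 3>4, c = 1+1 = 2
m=3,i=5: not 3>5, c = 2+1 = 3
m=3,i=6: not 3>6, c = 3+1 = 4
m=3,i=7: not 3>7, c = 4+1 = 5
m=4,i=3: 4>3, c = 5+1 = 6
m=4,i=4: not 4>4, c = 6+1 = 7
m=4,i=5: not 4>5, c = 7+1 = 8
m=4,i=6: not 4>6, c = 8+1 = 9
m=4,i=7: not 4>7, c = 9+1 = 10
m=5,i=3: 5>3, c = 10+2 = 12
m=5,i=4: 5>4, c = 12+1 = 13
m=5,i=5: not 5>5, c = 13+1 = 14
m=5,i=6: not 5>6, c = 14+1 = 15
m=5,i=7: not 5>7, c = 15+1 = 16
m=6,i=3: 6>3, c = 16+3 = 19
m=6,i=4: 6>4, c = 19+2 = 21
m=6,i=5: 6>5, c = 21+1 = 22
m=6,i=6: not 6>6, c = 22+1 = 23
m=6,i=7: not 6>7, c = 23+1 = 24

24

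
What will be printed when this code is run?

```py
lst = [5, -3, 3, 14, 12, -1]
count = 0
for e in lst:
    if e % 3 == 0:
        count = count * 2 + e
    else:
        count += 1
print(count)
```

e=5: not %3==0, count = 0+1 = 1
e=-3: %3==0, count = 1*2+(-3) = -1
e=3: %3==0, count = (-1)*2+3 = 1
e=14: not %3==0, count = 1+1 = 2
e=12: %3==0, count = 2*2+12 = 16
e=-1: not %3==0, count = 16+1 = 17

17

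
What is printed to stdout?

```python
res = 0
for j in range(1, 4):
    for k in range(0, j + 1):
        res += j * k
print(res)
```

j=1,k=0: res = 0+0 = 0
j=1,k=1: res = 0+1 = 1
j=2,k=0: res = 1+0 = 1
j=2,k=1: res = 1+2 = 3
j=2,k=2: res = 3+4 = 7
j=3,k=0: res = 7+0 = 7
j=3,k=1: res = 7+3 = 10
j=3,k=2: res = 10+6 = 16
j=3,k=3: res = 16+9 = 25

25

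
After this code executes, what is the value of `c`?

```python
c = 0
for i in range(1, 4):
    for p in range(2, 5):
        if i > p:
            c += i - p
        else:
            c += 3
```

i=1,p=2: not 1>2, c = 0+3 = 3
i=1,p=3: not 1>3, c = 3+3 = 6
i=1,p=4: not 1>4, c = 6+3 = 9
i=2,p=2: not 2>2, c = 9+3 = 12
i=2,p=3: not 2>3, c = 12+3 = 15
i=2,p=4: not 2>4, c = 15+3 = 18
i=3,p=2: 3>2, c = 18+1 = 19
i=3,p=3: not 3>3, c = 19+3 = 22
i=3,p=4: not 3>4, c = 22+3 = 25

25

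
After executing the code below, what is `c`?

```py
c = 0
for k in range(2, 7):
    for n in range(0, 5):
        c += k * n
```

k=2,n=0: c = 0+0 = 0
k=2,n=1: c = 0+2 = 2
k=2,n=2: c = 2+4 = 6
k=2,n=3: c = 6+6 = 12
k=2,n=4: c = 12+8 = 20
k=3,n=0: c = 20+0 = 20
k=3,n=1: c = 20+3 = 23
k=3,n=2: c = 23+6 = 29
k=3,n=3: c = 29+9 = 38
k=3,n=4: c = 38+12 = 50
k=4,n=0: c = 50+0 = 50
k=4,n=1: c = 50+4 = 54
k=4,n=2: c = 54+8 = 62
k=4,n=3: c = 62+12 = 74
k=4,n=4: c = 74+16 = 90
k=5,n=0: c = 90+0 = 90
k=5,n=1: c = 90+5 = 95
k=5,n=2: c = 95+10 = 105
k=5,n=3: c = 105+15 = 120
k=5,n=4: c = 120+20 = 140
k=6,n=0: c = 140+0 = 140
k=6,n=1: c = 140+6 = 146
k=6,n=2: c = 146+12 = 158
k=6,n=3: c = 158+18 = 176
k=6,n=4: c = 176+24 = 200

200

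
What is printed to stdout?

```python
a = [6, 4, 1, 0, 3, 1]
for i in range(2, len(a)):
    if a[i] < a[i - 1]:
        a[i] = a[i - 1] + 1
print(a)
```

i=2: 1<4, a[2] = 4+1 = 5 → [6, 4, 5, 0, 3, 1]
i=3: 0<5, a[3] = 5+1 = 6 → [6, 4, 5, 6, 3, 1]
i=4: 3<6, a[4] = 6+1 = 7 → [6, 4, 5, 6, 7, 1]
i=5: 1<7, a[5] = 7+1 = 8 → [6, 4, 5, 6, 7, 8]

[6, 4, 5, 6, 7, 8]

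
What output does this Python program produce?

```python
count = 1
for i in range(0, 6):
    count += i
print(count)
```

16

i=0: count = 1+0 = 1
i=1: count = 1+1 = 2
i=2: count = 2+2 = 4
i=3: count = 4+3 = 7
i=4: count = 7+4 = 11
i=5: count = 11+5 = 16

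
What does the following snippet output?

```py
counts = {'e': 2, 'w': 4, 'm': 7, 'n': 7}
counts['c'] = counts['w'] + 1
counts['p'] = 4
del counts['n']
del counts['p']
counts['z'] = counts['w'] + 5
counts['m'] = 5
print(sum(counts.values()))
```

25

counts['c'] = counts['w']+1 = 5 → {'e': 2, 'w': 4, 'm': 7, 'n': 7, 'c': 5}
counts['p'] = 4 → {'e': 2, 'w': 4, 'm': 7, 'n': 7, 'c': 5, 'p': 4}
del 'n' → {'e': 2, 'w': 4, 'm': 7, 'c': 5, 'p': 4}
del 'p' → {'e': 2, 'w': 4, 'm': 7, 'c': 5}
counts['z'] = counts['w']+5 = 9 → {'e': 2, 'w': 4, 'm': 7, 'c': 5, 'z': 9}
counts['m'] = 5 → {'e': 2, 'w': 4, 'm': 5, 'c': 5, 'z': 9}
sum of values = 25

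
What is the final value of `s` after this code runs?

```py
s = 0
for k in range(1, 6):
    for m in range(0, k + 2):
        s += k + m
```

k=1,m=0: s = 0+1 = 1
k=1,m=1: s = 1+2 = 3
k=1,m=2: s = 3+3 = 6
k=2,m=0: s = 6+2 = 8
k=2,m=1: s = 8+3 = 11
k=2,m=2: s = 11+4 = 15
k=2,m=3: s = 15+5 = 20
k=3,m=0: s = 20+3 = 23
k=3,m=1: s = 23+4 = 27
k=3,m=2: s = 27+5 = 32
k=3,m=3: s = 32+6 = 38
k=3,m=4: s = 38+7 = 45
k=4,m=0: s = 45+4 = 49
k=4,m=1: s = 49+5 = 54
k=4,m=2: s = 54+6 = 60
k=4,m=3: s = 60+7 = 67
k=4,m=4: s = 67+8 = 75
k=4,m=5: s = 75+9 = 84
k=5,m=0: s = 84+5 = 89
k=5,m=1: s = 89+6 = 95
k=5,m=2: s = 95+7 = 102
k=5,m=3: s = 102+8 = 110
k=5,m=4: s = 110+9 = 119
k=5,m=5: s = 119+10 = 129
k=5,m=6: s = 129+11 = 140

140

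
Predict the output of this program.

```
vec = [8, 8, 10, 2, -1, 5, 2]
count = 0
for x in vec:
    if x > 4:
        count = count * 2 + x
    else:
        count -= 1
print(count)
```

116

x=8: >4, count = 0*2+8 = 8
x=8: >4, count = 8*2+8 = 24
x=10: >4, count = 24*2+10 = 58
x=2: not >4, count = 58-1 = 57
x=-1: not >4, count = 57-1 = 56
x=5: >4, count = 56*2+5 = 117
x=2: not >4, count = 117-1 = 116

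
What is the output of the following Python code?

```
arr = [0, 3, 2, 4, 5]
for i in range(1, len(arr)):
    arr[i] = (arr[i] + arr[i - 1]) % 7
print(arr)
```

i=1: arr[1] = (3+0)%7 = 3 → [0, 3, 2, 4, 5]
i=2: arr[2] = (2+3)%7 = 5 → [0, 3, 5, 4, 5]
i=3: arr[3] = (4+5)%7 = 2 → [0, 3, 5, 2, 5]
i=4: arr[4] = (5+2)%7 = 0 → [0, 3, 5, 2, 0]

[0, 3, 5, 2, 0]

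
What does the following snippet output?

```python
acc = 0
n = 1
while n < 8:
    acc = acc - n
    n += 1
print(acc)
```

n=1: acc = 0-1 = -1
n=2: acc = (-1)-2 = -3
n=3: acc = (-3)-3 = -6
n=4: acc = (-6)-4 = -10
n=5: acc = (-10)-5 = -15
n=6: acc = (-15)-6 = -21
n=7: acc = (-21)-7 = -28

-28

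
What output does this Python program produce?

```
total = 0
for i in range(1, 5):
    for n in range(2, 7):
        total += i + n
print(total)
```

i=1,n=2: total = 0+3 = 3
i=1,n=3: total = 3+4 = 7
i=1,n=4: total = 7+5 = 12
i=1,n=5: total = 12+6 = 18
i=1,n=6: total = 18+7 = 25
i=2,n=2: total = 25+4 = 29
i=2,n=3: total = 29+5 = 34
i=2,n=4: total = 34+6 = 40
i=2,n=5: total = 40+7 = 47
i=2,n=6: total = 47+8 = 55
i=3,n=2: total = 55+5 = 60
i=3,n=3: total = 60+6 = 66
i=3,n=4: total = 66+7 = 73
i=3,n=5: total = 73+8 = 81
i=3,n=6: total = 81+9 = 90
i=4,n=2: total = 90+6 = 96
i=4,n=3: total = 96+7 = 103
i=4,n=4: total = 103+8 = 111
i=4,n=5: total = 111+9 = 120
i=4,n=6: total = 120+10 = 130

130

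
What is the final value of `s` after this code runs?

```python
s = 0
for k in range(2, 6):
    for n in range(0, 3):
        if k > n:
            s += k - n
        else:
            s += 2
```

32

k=2,n=0: 2>0, s = 0+2 = 2
k=2,n=1: 2>1, s = 2+1 = 3
k=2,n=2: not 2>2, s = 3+2 = 5
k=3,n=0: 3>0, s = 5+3 = 8
k=3,n=1: 3>1, s = 8+2 = 10
k=3,n=2: 3>2, s = 10+1 = 11
k=4,n=0: 4>0, s = 11+4 = 15
k=4,n=1: 4>1, s = 15+3 = 18
k=4,n=2: 4>2, s = 18+2 = 20
k=5,n=0: 5>0, s = 20+5 = 25
k=5,n=1: 5>1, s = 25+4 = 29
k=5,n=2: 5>2, s = 29+3 = 32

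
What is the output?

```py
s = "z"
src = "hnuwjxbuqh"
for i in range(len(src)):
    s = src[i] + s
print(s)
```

hqubxjwunhz

i=0: prepend 'h' → 'hz'
i=1: prepend 'n' → 'nhz'
i=2: prepend 'u' → 'unhz'
i=3: prepend 'w' → 'wunhz'
i=4: prepend 'j' → 'jwunhz'
i=5: prepend 'x' → 'xjwunhz'
i=6: prepend 'b' → 'bxjwunhz'
i=7: prepend 'u' → 'ubxjwunhz'
i=8: prepend 'q' → 'qubxjwunhz'
i=9: prepend 'h' → 'hqubxjwunhz'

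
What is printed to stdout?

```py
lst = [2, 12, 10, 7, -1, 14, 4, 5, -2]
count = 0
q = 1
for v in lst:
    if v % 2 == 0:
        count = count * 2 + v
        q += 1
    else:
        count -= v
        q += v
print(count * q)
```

6120

v=2: even, count = 0*2+2 = 2; q=2
v=12: even, count = 2*2+12 = 16; q=3
v=10: even, count = 16*2+10 = 42; q=4
v=7: not even, count = 42-7 = 35; q=11
v=-1: not even, count = 35-(-1) = 36; q=10
v=14: even, count = 36*2+14 = 86; q=11
v=4: even, count = 86*2+4 = 176; q=12
v=5: not even, count = 176-5 = 171; q=17
v=-2: even, count = 171*2+(-2) = 340; q=18
count*q = 340*18 = 6120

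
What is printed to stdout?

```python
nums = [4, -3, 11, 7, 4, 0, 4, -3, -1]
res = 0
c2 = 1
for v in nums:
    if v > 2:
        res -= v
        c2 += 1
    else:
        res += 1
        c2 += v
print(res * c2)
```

26

v=4: >2, res = 0-4 = -4; c2=2
v=-3: not >2, res = (-4)+1 = -3; c2=-1
v=11: >2, res = (-3)-11 = -14; c2=0
v=7: >2, res = (-14)-7 = -21; c2=1
v=4: >2, res = (-21)-4 = -25; c2=2
v=0: not >2, res = (-25)+1 = -24; c2=2
v=4: >2, res = (-24)-4 = -28; c2=3
v=-3: not >2, res = (-28)+1 = -27; c2=0
v=-1: not >2, res = (-27)+1 = -26; c2=-1
res*c2 = (-26)*(-1) = 26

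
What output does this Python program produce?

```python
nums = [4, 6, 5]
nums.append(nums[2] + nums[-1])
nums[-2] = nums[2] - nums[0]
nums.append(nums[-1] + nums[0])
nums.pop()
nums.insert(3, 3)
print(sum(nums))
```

append nums[2]+nums[-1] = 5+5 = 10 → [4, 6, 5, 10]
nums[-2] = nums[2]-nums[0] = 5-4 = 1 → [4, 6, 1, 10]
append nums[-1]+nums[0] = 10+4 = 14 → [4, 6, 1, 10, 14]
pop() removes 14 → [4, 6, 1, 10]
insert 3 at 3 → [4, 6, 1, 3, 10]
sum = 24

24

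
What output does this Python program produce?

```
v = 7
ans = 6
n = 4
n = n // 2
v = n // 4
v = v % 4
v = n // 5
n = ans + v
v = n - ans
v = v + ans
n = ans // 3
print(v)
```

n = 4//2 = 2
v = 2//4 = 0
v = 0%4 = 0
v = 2//5 = 0
n = 6+0 = 6
v = 6-6 = 0
v = 0+6 = 6
n = 6//3 = 2

6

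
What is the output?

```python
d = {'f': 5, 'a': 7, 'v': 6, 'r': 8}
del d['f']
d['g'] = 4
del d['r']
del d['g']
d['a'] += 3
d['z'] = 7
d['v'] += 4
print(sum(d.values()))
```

del 'f' → {'a': 7, 'v': 6, 'r': 8}
d['g'] = 4 → {'a': 7, 'v': 6, 'r': 8, 'g': 4}
del 'r' → {'a': 7, 'v': 6, 'g': 4}
del 'g' → {'a': 7, 'v': 6}
d['a'] = 7+3 = 10 → {'a': 10, 'v': 6}
d['z'] = 7 → {'a': 10, 'v': 6, 'z': 7}
d['v'] = 6+4 = 10 → {'a': 10, 'v': 10, 'z': 7}
sum of values = 27

27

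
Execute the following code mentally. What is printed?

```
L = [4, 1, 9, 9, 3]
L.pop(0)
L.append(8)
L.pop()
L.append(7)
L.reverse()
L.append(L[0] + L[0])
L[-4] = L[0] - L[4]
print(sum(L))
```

pop(0) removes 4 → [1, 9, 9, 3]
append 8 → [1, 9, 9, 3, 8]
pop() removes 8 → [1, 9, 9, 3]
append 7 → [1, 9, 9, 3, 7]
reverse → [7, 3, 9, 9, 1]
append L[0]+L[0] = 7+7 = 14 → [7, 3, 9, 9, 1, 14]
L[-4] = L[0]-L[4] = 7-1 = 6 → [7, 3, 6, 9, 1, 14]
sum = 40

40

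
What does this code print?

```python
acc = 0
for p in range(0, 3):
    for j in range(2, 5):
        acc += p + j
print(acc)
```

p=0,j=2: acc = 0+2 = 2
p=0,j=3: acc = 2+3 = 5
p=0,j=4: acc = 5+4 = 9
p=1,j=2: acc = 9+3 = 12
p=1,j=3: acc = 12+4 = 16
p=1,j=4: acc = 16+5 = 21
p=2,j=2: acc = 21+4 = 25
p=2,j=3: acc = 25+5 = 30
p=2,j=4: acc = 30+6 = 36

36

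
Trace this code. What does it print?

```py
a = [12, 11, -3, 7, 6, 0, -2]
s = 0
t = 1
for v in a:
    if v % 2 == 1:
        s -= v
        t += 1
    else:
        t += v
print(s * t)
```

v=12: not odd; t=13
v=11: odd, s = 0-11 = -11; t=14
v=-3: odd, s = (-11)-(-3) = -8; t=15
v=7: odd, s = (-8)-7 = -15; t=16
v=6: not odd; t=22
v=0: not odd; t=22
v=-2: not odd; t=20
s*t = (-15)*20 = -300

-300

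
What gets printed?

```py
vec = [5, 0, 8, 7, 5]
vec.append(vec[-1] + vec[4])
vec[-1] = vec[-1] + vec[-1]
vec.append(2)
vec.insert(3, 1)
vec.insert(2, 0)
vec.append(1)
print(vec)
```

append vec[-1]+vec[4] = 5+5 = 10 → [5, 0, 8, 7, 5, 10]
vec[-1] = vec[-1]+vec[-1] = 10+10 = 20 → [5, 0, 8, 7, 5, 20]
append 2 → [5, 0, 8, 7, 5, 20, 2]
insert 1 at 3 → [5, 0, 8, 1, 7, 5, 20, 2]
insert 0 at 2 → [5, 0, 0, 8, 1, 7, 5, 20, 2]
append 1 → [5, 0, 0, 8, 1, 7, 5, 20, 2, 1]

[5, 0, 0, 8, 1, 7, 5, 20, 2, 1]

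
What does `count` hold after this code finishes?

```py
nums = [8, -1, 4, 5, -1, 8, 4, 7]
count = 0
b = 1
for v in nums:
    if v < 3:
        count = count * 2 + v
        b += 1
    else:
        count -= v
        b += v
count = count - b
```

-111

v=8: not <3, count = 0-8 = -8; b=9
v=-1: <3, count = (-8)*2+(-1) = -17; b=10
v=4: not <3, count = (-17)-4 = -21; b=14
v=5: not <3, count = (-21)-5 = -26; b=19
v=-1: <3, count = (-26)*2+(-1) = -53; b=20
v=8: not <3, count = (-53)-8 = -61; b=28
v=4: not <3, count = (-61)-4 = -65; b=32
v=7: not <3, count = (-65)-7 = -72; b=39
count-b = (-72)-39 = -111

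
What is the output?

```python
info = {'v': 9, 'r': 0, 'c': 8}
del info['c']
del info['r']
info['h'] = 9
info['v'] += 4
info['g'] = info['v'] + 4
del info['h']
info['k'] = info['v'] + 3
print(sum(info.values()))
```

del 'c' → {'v': 9, 'r': 0}
del 'r' → {'v': 9}
info['h'] = 9 → {'v': 9, 'h': 9}
info['v'] = 9+4 = 13 → {'v': 13, 'h': 9}
info['g'] = info['v']+4 = 17 → {'v': 13, 'h': 9, 'g': 17}
del 'h' → {'v': 13, 'g': 17}
info['k'] = info['v']+3 = 16 → {'v': 13, 'g': 17, 'k': 16}
sum of values = 46

46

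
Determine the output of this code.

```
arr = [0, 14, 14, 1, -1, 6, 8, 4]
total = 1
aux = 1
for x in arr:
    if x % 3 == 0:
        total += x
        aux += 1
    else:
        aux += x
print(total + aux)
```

50

x=0: %3==0, total = 1+0 = 1; aux=2
x=14: not %3==0; aux=16
x=14: not %3==0; aux=30
x=1: not %3==0; aux=31
x=-1: not %3==0; aux=30
x=6: %3==0, total = 1+6 = 7; aux=31
x=8: not %3==0; aux=39
x=4: not %3==0; aux=43
total+aux = 7+43 = 50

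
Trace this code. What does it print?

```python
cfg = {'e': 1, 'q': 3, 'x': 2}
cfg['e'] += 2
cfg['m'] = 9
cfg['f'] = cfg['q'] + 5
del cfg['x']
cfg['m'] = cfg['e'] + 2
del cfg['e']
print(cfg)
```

{'q': 3, 'm': 5, 'f': 8}

cfg['e'] = 1+2 = 3 → {'e': 3, 'q': 3, 'x': 2}
cfg['m'] = 9 → {'e': 3, 'q': 3, 'x': 2, 'm': 9}
cfg['f'] = cfg['q']+5 = 8 → {'e': 3, 'q': 3, 'x': 2, 'm': 9, 'f': 8}
del 'x' → {'e': 3, 'q': 3, 'm': 9, 'f': 8}
cfg['m'] = cfg['e']+2 = 5 → {'e': 3, 'q': 3, 'm': 5, 'f': 8}
del 'e' → {'q': 3, 'm': 5, 'f': 8}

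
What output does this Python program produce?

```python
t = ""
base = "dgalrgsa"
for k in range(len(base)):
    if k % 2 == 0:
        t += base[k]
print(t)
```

k=0: add 'd' → 'd'
k=1: skip
k=2: add 'a' → 'da'
k=3: skip
k=4: add 'r' → 'dar'
k=5: skip
k=6: add 's' → 'dars'
k=7: skip

dars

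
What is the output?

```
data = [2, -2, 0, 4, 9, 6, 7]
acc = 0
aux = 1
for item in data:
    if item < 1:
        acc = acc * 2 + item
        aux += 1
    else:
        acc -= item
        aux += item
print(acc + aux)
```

-7

item=2: not <1, acc = 0-2 = -2; aux=3
item=-2: <1, acc = (-2)*2+(-2) = -6; aux=4
item=0: <1, acc = (-6)*2+0 = -12; aux=5
item=4: not <1, acc = (-12)-4 = -16; aux=9
item=9: not <1, acc = (-16)-9 = -25; aux=18
item=6: not <1, acc = (-25)-6 = -31; aux=24
item=7: not <1, acc = (-31)-7 = -38; aux=31
acc+aux = (-38)+31 = -7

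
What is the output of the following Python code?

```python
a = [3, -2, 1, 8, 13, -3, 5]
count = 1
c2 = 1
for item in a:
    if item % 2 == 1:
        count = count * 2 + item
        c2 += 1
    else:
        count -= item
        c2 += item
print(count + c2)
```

item=3: odd, count = 1*2+3 = 5; c2=2
item=-2: not odd, count = 5-(-2) = 7; c2=0
item=1: odd, count = 7*2+1 = 15; c2=1
item=8: not odd, count = 15-8 = 7; c2=9
item=13: odd, count = 7*2+13 = 27; c2=10
item=-3: odd, count = 27*2+(-3) = 51; c2=11
item=5: odd, count = 51*2+5 = 107; c2=12
count+c2 = 107+12 = 119

119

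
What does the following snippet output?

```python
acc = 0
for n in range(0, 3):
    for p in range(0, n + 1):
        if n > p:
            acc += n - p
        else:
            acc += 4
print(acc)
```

16

n=0,p=0: not 0>0, acc = 0+4 = 4
n=1,p=0: 1>0, acc = 4+1 = 5
n=1,p=1: not 1>1, acc = 5+4 = 9
n=2,p=0: 2>0, acc = 9+2 = 11
n=2,p=1: 2>1, acc = 11+1 = 12
n=2,p=2: not 2>2, acc = 12+4 = 16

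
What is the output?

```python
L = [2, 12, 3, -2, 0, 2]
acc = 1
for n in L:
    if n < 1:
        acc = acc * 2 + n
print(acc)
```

0

n=2: not <1
n=12: not <1
n=3: not <1
n=-2: <1, acc = 1*2+(-2) = 0
n=0: <1, acc = 0*2+0 = 0
n=2: not <1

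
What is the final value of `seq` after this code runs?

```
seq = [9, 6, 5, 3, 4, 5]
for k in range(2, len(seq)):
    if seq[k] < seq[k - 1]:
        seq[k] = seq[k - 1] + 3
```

[9, 6, 9, 12, 15, 18]

k=2: 5<6, seq[2] = 6+3 = 9 → [9, 6, 9, 3, 4, 5]
k=3: 3<9, seq[3] = 9+3 = 12 → [9, 6, 9, 12, 4, 5]
k=4: 4<12, seq[4] = 12+3 = 15 → [9, 6, 9, 12, 15, 5]
k=5: 5<15, seq[5] = 15+3 = 18 → [9, 6, 9, 12, 15, 18]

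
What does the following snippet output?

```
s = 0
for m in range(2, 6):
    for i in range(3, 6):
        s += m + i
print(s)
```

m=2,i=3: s = 0+5 = 5
m=2,i=4: s = 5+6 = 11
m=2,i=5: s = 11+7 = 18
m=3,i=3: s = 18+6 = 24
m=3,i=4: s = 24+7 = 31
m=3,i=5: s = 31+8 = 39
m=4,i=3: s = 39+7 = 46
m=4,i=4: s = 46+8 = 54
m=4,i=5: s = 54+9 = 63
m=5,i=3: s = 63+8 = 71
m=5,i=4: s = 71+9 = 80
m=5,i=5: s = 80+10 = 90

90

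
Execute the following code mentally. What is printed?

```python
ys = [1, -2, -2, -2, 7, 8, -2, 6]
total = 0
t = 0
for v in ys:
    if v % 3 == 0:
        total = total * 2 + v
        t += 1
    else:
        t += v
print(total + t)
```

15

v=1: not %3==0; t=1
v=-2: not %3==0; t=-1
v=-2: not %3==0; t=-3
v=-2: not %3==0; t=-5
v=7: not %3==0; t=2
v=8: not %3==0; t=10
v=-2: not %3==0; t=8
v=6: %3==0, total = 0*2+6 = 6; t=9
total+t = 6+9 = 15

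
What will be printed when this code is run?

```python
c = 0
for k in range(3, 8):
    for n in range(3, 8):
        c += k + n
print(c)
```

250

k=3,n=3: c = 0+6 = 6
k=3,n=4: c = 6+7 = 13
k=3,n=5: c = 13+8 = 21
k=3,n=6: c = 21+9 = 30
k=3,n=7: c = 30+10 = 40
k=4,n=3: c = 40+7 = 47
k=4,n=4: c = 47+8 = 55
k=4,n=5: c = 55+9 = 64
k=4,n=6: c = 64+10 = 74
k=4,n=7: c = 74+11 = 85
k=5,n=3: c = 85+8 = 93
k=5,n=4: c = 93+9 = 102
k=5,n=5: c = 102+10 = 112
k=5,n=6: c = 112+11 = 123
k=5,n=7: c = 123+12 = 135
k=6,n=3: c = 135+9 = 144
k=6,n=4: c = 144+10 = 154
k=6,n=5: c = 154+11 = 165
k=6,n=6: c = 165+12 = 177
k=6,n=7: c = 177+13 = 190
k=7,n=3: c = 190+10 = 200
k=7,n=4: c = 200+11 = 211
k=7,n=5: c = 211+12 = 223
k=7,n=6: c = 223+13 = 236
k=7,n=7: c = 236+14 = 250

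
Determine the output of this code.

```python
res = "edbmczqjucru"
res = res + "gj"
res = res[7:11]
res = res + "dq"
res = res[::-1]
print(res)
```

qdrcuj

+ 'gj' → 'edbmczqjucrugj'
slice [7:11] → 'jucr'
+ 'dq' → 'jucrdq'
reverse → 'qdrcuj'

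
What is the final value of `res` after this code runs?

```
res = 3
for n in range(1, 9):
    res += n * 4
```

n=1: res = 3+1*4 = 7
n=2: res = 7+2*4 = 15
n=3: res = 15+3*4 = 27
n=4: res = 27+4*4 = 43
n=5: res = 43+5*4 = 63
n=6: res = 63+6*4 = 87
n=7: res = 87+7*4 = 115
n=8: res = 115+8*4 = 147

147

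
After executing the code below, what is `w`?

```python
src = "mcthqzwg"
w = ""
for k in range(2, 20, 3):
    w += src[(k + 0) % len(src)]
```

k=2: add src[2]='t' → 't'
k=5: add src[5]='z' → 'tz'
k=8: add src[0]='m' → 'tzm'
k=11: add src[3]='h' → 'tzmh'
k=14: add src[6]='w' → 'tzmhw'
k=17: add src[1]='c' → 'tzmhwc'

'tzmhwc'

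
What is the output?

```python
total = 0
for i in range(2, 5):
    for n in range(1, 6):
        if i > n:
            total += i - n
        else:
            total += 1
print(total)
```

i=2,n=1: 2>1, total = 0+1 = 1
i=2,n=2: not 2>2, total = 1+1 = 2
i=2,n=3: not 2>3, total = 2+1 = 3
i=2,n=4: not 2>4, total = 3+1 = 4
i=2,n=5: not 2>5, total = 4+1 = 5
i=3,n=1: 3>1, total = 5+2 = 7
i=3,n=2: 3>2, total = 7+1 = 8
i=3,n=3: not 3>3, total = 8+1 = 9
i=3,n=4: not 3>4, total = 9+1 = 10
i=3,n=5: not 3>5, total = 10+1 = 11
i=4,n=1: 4>1, total = 11+3 = 14
i=4,n=2: 4>2, total = 14+2 = 16
i=4,n=3: 4>3, total = 16+1 = 17
i=4,n=4: not 4>4, total = 17+1 = 18
i=4,n=5: not 4>5, total = 18+1 = 19

19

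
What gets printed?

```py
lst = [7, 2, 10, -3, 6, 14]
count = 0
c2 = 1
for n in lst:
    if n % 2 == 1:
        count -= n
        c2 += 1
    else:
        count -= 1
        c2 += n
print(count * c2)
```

n=7: odd, count = 0-7 = -7; c2=2
n=2: not odd, count = (-7)-1 = -8; c2=4
n=10: not odd, count = (-8)-1 = -9; c2=14
n=-3: odd, count = (-9)-(-3) = -6; c2=15
n=6: not odd, count = (-6)-1 = -7; c2=21
n=14: not odd, count = (-7)-1 = -8; c2=35
count*c2 = (-8)*35 = -280

-280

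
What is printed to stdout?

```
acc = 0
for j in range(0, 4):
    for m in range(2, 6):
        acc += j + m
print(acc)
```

80

j=0,m=2: acc = 0+2 = 2
j=0,m=3: acc = 2+3 = 5
j=0,m=4: acc = 5+4 = 9
j=0,m=5: acc = 9+5 = 14
j=1,m=2: acc = 14+3 = 17
j=1,m=3: acc = 17+4 = 21
j=1,m=4: acc = 21+5 = 26
j=1,m=5: acc = 26+6 = 32
j=2,m=2: acc = 32+4 = 36
j=2,m=3: acc = 36+5 = 41
j=2,m=4: acc = 41+6 = 47
j=2,m=5: acc = 47+7 = 54
j=3,m=2: acc = 54+5 = 59
j=3,m=3: acc = 59+6 = 65
j=3,m=4: acc = 65+7 = 72
j=3,m=5: acc = 72+8 = 80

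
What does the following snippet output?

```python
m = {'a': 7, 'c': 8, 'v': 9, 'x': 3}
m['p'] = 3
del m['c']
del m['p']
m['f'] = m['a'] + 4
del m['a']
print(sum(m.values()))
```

23

m['p'] = 3 → {'a': 7, 'c': 8, 'v': 9, 'x': 3, 'p': 3}
del 'c' → {'a': 7, 'v': 9, 'x': 3, 'p': 3}
del 'p' → {'a': 7, 'v': 9, 'x': 3}
m['f'] = m['a']+4 = 11 → {'a': 7, 'v': 9, 'x': 3, 'f': 11}
del 'a' → {'v': 9, 'x': 3, 'f': 11}
sum of values = 23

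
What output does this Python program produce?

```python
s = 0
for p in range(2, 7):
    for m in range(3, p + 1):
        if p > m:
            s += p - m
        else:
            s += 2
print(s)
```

p=3,m=3: not 3>3, s = 0+2 = 2
p=4,m=3: 4>3, s = 2+1 = 3
p=4,m=4: not 4>4, s = 3+2 = 5
p=5,m=3: 5>3, s = 5+2 = 7
p=5,m=4: 5>4, s = 7+1 = 8
p=5,m=5: not 5>5, s = 8+2 = 10
p=6,m=3: 6>3, s = 10+3 = 13
p=6,m=4: 6>4, s = 13+2 = 15
p=6,m=5: 6>5, s = 15+1 = 16
p=6,m=6: not 6>6, s = 16+2 = 18

18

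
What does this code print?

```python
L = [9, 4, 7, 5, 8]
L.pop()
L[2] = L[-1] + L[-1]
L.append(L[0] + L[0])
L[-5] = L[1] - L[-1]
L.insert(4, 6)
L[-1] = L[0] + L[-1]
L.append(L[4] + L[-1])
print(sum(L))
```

25

pop() removes 8 → [9, 4, 7, 5]
L[2] = L[-1]+L[-1] = 5+5 = 10 → [9, 4, 10, 5]
append L[0]+L[0] = 9+9 = 18 → [9, 4, 10, 5, 18]
L[-5] = L[1]-L[-1] = 4-18 = -14 → [-14, 4, 10, 5, 18]
insert 6 at 4 → [-14, 4, 10, 5, 6, 18]
L[-1] = L[0]+L[-1] = (-14)+18 = 4 → [-14, 4, 10, 5, 6, 4]
append L[4]+L[-1] = 6+4 = 10 → [-14, 4, 10, 5, 6, 4, 10]
sum = 25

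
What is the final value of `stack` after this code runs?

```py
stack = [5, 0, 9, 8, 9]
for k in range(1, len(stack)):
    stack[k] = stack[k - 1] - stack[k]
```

k=1: stack[1] = 5-0 = 5 → [5, 5, 9, 8, 9]
k=2: stack[2] = 5-9 = -4 → [5, 5, -4, 8, 9]
k=3: stack[3] = (-4)-8 = -12 → [5, 5, -4, -12, 9]
k=4: stack[4] = (-12)-9 = -21 → [5, 5, -4, -12, -21]

[5, 5, -4, -12, -21]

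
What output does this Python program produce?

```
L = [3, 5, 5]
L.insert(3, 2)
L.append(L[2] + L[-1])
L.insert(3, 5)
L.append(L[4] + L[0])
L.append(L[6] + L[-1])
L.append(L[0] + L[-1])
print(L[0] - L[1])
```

-2

insert 2 at 3 → [3, 5, 5, 2]
append L[2]+L[-1] = 5+2 = 7 → [3, 5, 5, 2, 7]
insert 5 at 3 → [3, 5, 5, 5, 2, 7]
append L[4]+L[0] = 2+3 = 5 → [3, 5, 5, 5, 2, 7, 5]
append L[6]+L[-1] = 5+5 = 10 → [3, 5, 5, 5, 2, 7, 5, 10]
append L[0]+L[-1] = 3+10 = 13 → [3, 5, 5, 5, 2, 7, 5, 10, 13]
L[0]-L[1] = 3-5 = -2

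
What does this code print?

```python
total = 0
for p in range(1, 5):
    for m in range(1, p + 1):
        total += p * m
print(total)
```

p=1,m=1: total = 0+1 = 1
p=2,m=1: total = 1+2 = 3
p=2,m=2: total = 3+4 = 7
p=3,m=1: total = 7+3 = 10
p=3,m=2: total = 10+6 = 16
p=3,m=3: total = 16+9 = 25
p=4,m=1: total = 25+4 = 29
p=4,m=2: total = 29+8 = 37
p=4,m=3: total = 37+12 = 49
p=4,m=4: total = 49+16 = 65

65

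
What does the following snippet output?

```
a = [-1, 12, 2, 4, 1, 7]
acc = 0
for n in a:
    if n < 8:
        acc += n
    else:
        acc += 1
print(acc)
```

n=-1: <8, acc = 0+(-1) = -1
n=12: not <8, acc = (-1)+1 = 0
n=2: <8, acc = 0+2 = 2
n=4: <8, acc = 2+4 = 6
n=1: <8, acc = 6+1 = 7
n=7: <8, acc = 7+7 = 14

14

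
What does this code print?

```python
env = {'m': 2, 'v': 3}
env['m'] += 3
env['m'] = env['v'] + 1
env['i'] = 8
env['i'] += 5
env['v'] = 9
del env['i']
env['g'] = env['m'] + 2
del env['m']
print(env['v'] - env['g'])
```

env['m'] = 2+3 = 5 → {'m': 5, 'v': 3}
env['m'] = env['v']+1 = 4 → {'m': 4, 'v': 3}
env['i'] = 8 → {'m': 4, 'v': 3, 'i': 8}
env['i'] = 8+5 = 13 → {'m': 4, 'v': 3, 'i': 13}
env['v'] = 9 → {'m': 4, 'v': 9, 'i': 13}
del 'i' → {'m': 4, 'v': 9}
env['g'] = env['m']+2 = 6 → {'m': 4, 'v': 9, 'g': 6}
del 'm' → {'v': 9, 'g': 6}
env['v']-env['g'] = 9-6 = 3

3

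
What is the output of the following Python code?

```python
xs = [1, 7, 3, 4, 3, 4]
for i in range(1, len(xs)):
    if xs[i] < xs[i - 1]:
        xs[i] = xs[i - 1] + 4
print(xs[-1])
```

23

i=1: 7>=1, unchanged → [1, 7, 3, 4, 3, 4]
i=2: 3<7, xs[2] = 7+4 = 11 → [1, 7, 11, 4, 3, 4]
i=3: 4<11, xs[3] = 11+4 = 15 → [1, 7, 11, 15, 3, 4]
i=4: 3<15, xs[4] = 15+4 = 19 → [1, 7, 11, 15, 19, 4]
i=5: 4<19, xs[5] = 19+4 = 23 → [1, 7, 11, 15, 19, 23]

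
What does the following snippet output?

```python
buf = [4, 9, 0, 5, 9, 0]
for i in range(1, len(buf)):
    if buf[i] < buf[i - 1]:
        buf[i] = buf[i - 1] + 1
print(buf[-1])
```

i=1: 9>=4, unchanged → [4, 9, 0, 5, 9, 0]
i=2: 0<9, buf[2] = 9+1 = 10 → [4, 9, 10, 5, 9, 0]
i=3: 5<10, buf[3] = 10+1 = 11 → [4, 9, 10, 11, 9, 0]
i=4: 9<11, buf[4] = 11+1 = 12 → [4, 9, 10, 11, 12, 0]
i=5: 0<12, buf[5] = 12+1 = 13 → [4, 9, 10, 11, 12, 13]

13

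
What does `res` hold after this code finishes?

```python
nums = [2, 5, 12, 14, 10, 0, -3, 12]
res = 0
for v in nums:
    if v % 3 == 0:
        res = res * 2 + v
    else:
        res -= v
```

-202

v=2: not %3==0, res = 0-2 = -2
v=5: not %3==0, res = (-2)-5 = -7
v=12: %3==0, res = (-7)*2+12 = -2
v=14: not %3==0, res = (-2)-14 = -16
v=10: not %3==0, res = (-16)-10 = -26
v=0: %3==0, res = (-26)*2+0 = -52
v=-3: %3==0, res = (-52)*2+(-3) = -107
v=12: %3==0, res = (-107)*2+12 = -202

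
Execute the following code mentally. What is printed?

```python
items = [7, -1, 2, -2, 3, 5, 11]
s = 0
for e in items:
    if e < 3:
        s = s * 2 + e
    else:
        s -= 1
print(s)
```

-13

e=7: not <3, s = 0-1 = -1
e=-1: <3, s = (-1)*2+(-1) = -3
e=2: <3, s = (-3)*2+2 = -4
e=-2: <3, s = (-4)*2+(-2) = -10
e=3: not <3, s = (-10)-1 = -11
e=5: not <3, s = (-11)-1 = -12
e=11: not <3, s = (-12)-1 = -13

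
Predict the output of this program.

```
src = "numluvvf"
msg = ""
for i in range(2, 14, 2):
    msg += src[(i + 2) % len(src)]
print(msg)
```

i=2: add src[4]='u' → 'u'
i=4: add src[6]='v' → 'uv'
i=6: add src[0]='n' → 'uvn'
i=8: add src[2]='m' → 'uvnm'
i=10: add src[4]='u' → 'uvnmu'
i=12: add src[6]='v' → 'uvnmuv'

uvnmuv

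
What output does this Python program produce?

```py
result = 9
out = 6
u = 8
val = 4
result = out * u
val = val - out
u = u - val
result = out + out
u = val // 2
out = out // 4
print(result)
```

12

result = 6*8 = 48
val = 4-6 = -2
u = 8-(-2) = 10
result = 6+6 = 12
u = (-2)//2 = -1
out = 6//4 = 1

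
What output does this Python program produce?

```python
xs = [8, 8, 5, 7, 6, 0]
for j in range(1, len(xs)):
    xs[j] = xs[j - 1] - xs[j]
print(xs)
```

[8, 0, -5, -12, -18, -18]

j=1: xs[1] = 8-8 = 0 → [8, 0, 5, 7, 6, 0]
j=2: xs[2] = 0-5 = -5 → [8, 0, -5, 7, 6, 0]
j=3: xs[3] = (-5)-7 = -12 → [8, 0, -5, -12, 6, 0]
j=4: xs[4] = (-12)-6 = -18 → [8, 0, -5, -12, -18, 0]
j=5: xs[5] = (-18)-0 = -18 → [8, 0, -5, -12, -18, -18]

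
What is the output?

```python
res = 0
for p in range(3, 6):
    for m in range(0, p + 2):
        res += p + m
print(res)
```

p=3,m=0: res = 0+3 = 3
p=3,m=1: res = 3+4 = 7
p=3,m=2: res = 7+5 = 12
p=3,m=3: res = 12+6 = 18
p=3,m=4: res = 18+7 = 25
p=4,m=0: res = 25+4 = 29
p=4,m=1: res = 29+5 = 34
p=4,m=2: res = 34+6 = 40
p=4,m=3: res = 40+7 = 47
p=4,m=4: res = 47+8 = 55
p=4,m=5: res = 55+9 = 64
p=5,m=0: res = 64+5 = 69
p=5,m=1: res = 69+6 = 75
p=5,m=2: res = 75+7 = 82
p=5,m=3: res = 82+8 = 90
p=5,m=4: res = 90+9 = 99
p=5,m=5: res = 99+10 = 109
p=5,m=6: res = 109+11 = 120

120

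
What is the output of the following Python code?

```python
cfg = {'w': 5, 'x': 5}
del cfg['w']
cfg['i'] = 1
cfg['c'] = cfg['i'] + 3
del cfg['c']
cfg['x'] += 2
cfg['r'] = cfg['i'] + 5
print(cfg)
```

{'x': 7, 'i': 1, 'r': 6}

del 'w' → {'x': 5}
cfg['i'] = 1 → {'x': 5, 'i': 1}
cfg['c'] = cfg['i']+3 = 4 → {'x': 5, 'i': 1, 'c': 4}
del 'c' → {'x': 5, 'i': 1}
cfg['x'] = 5+2 = 7 → {'x': 7, 'i': 1}
cfg['r'] = cfg['i']+5 = 6 → {'x': 7, 'i': 1, 'r': 6}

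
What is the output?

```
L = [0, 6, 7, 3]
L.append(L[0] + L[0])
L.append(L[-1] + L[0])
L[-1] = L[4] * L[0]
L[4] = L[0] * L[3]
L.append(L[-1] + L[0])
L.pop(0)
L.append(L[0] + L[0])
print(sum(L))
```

append L[0]+L[0] = 0+0 = 0 → [0, 6, 7, 3, 0]
append L[-1]+L[0] = 0+0 = 0 → [0, 6, 7, 3, 0, 0]
L[-1] = L[4]*L[0] = 0*0 = 0 → [0, 6, 7, 3, 0, 0]
L[4] = L[0]*L[3] = 0*3 = 0 → [0, 6, 7, 3, 0, 0]
append L[-1]+L[0] = 0+0 = 0 → [0, 6, 7, 3, 0, 0, 0]
pop(0) removes 0 → [6, 7, 3, 0, 0, 0]
append L[0]+L[0] = 6+6 = 12 → [6, 7, 3, 0, 0, 0, 12]
sum = 28

28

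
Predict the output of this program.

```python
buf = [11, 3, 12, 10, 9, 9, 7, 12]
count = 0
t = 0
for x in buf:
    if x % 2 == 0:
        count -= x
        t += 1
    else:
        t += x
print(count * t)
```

-1428

x=11: not even; t=11
x=3: not even; t=14
x=12: even, count = 0-12 = -12; t=15
x=10: even, count = (-12)-10 = -22; t=16
x=9: not even; t=25
x=9: not even; t=34
x=7: not even; t=41
x=12: even, count = (-22)-12 = -34; t=42
count*t = (-34)*42 = -1428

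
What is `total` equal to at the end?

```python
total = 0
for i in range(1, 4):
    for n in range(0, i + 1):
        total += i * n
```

25

i=1,n=0: total = 0+0 = 0
i=1,n=1: total = 0+1 = 1
i=2,n=0: total = 1+0 = 1
i=2,n=1: total = 1+2 = 3
i=2,n=2: total = 3+4 = 7
i=3,n=0: total = 7+0 = 7
i=3,n=1: total = 7+3 = 10
i=3,n=2: total = 10+6 = 16
i=3,n=3: total = 16+9 = 25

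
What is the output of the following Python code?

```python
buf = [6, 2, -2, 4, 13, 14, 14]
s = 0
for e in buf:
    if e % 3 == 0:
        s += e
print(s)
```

e=6: %3==0, s = 0+6 = 6
e=2: not %3==0
e=-2: not %3==0
e=4: not %3==0
e=13: not %3==0
e=14: not %3==0
e=14: not %3==0

6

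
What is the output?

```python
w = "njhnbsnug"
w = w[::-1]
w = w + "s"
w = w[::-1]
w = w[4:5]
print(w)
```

n

reverse → 'gunsbnhjn'
+ 's' → 'gunsbnhjns'
reverse → 'snjhnbsnug'
slice [4:5] → 'n'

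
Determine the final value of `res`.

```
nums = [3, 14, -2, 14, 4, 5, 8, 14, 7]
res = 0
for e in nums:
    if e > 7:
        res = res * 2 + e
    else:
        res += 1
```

e=3: not >7, res = 0+1 = 1
e=14: >7, res = 1*2+14 = 16
e=-2: not >7, res = 16+1 = 17
e=14: >7, res = 17*2+14 = 48
e=4: not >7, res = 48+1 = 49
e=5: not >7, res = 49+1 = 50
e=8: >7, res = 50*2+8 = 108
e=14: >7, res = 108*2+14 = 230
e=7: not >7, res = 230+1 = 231

231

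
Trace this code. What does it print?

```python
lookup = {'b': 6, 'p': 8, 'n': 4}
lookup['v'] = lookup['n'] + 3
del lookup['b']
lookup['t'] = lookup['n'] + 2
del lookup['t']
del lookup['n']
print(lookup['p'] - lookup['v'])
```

1

lookup['v'] = lookup['n']+3 = 7 → {'b': 6, 'p': 8, 'n': 4, 'v': 7}
del 'b' → {'p': 8, 'n': 4, 'v': 7}
lookup['t'] = lookup['n']+2 = 6 → {'p': 8, 'n': 4, 'v': 7, 't': 6}
del 't' → {'p': 8, 'n': 4, 'v': 7}
del 'n' → {'p': 8, 'v': 7}
lookup['p']-lookup['v'] = 8-7 = 1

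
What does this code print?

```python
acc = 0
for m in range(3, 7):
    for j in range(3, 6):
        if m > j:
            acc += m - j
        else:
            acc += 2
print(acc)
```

22

m=3,j=3: not 3>3, acc = 0+2 = 2
m=3,j=4: not 3>4, acc = 2+2 = 4
m=3,j=5: not 3>5, acc = 4+2 = 6
m=4,j=3: 4>3, acc = 6+1 = 7
m=4,j=4: not 4>4, acc = 7+2 = 9
m=4,j=5: not 4>5, acc = 9+2 = 11
m=5,j=3: 5>3, acc = 11+2 = 13
m=5,j=4: 5>4, acc = 13+1 = 14
m=5,j=5: not 5>5, acc = 14+2 = 16
m=6,j=3: 6>3, acc = 16+3 = 19
m=6,j=4: 6>4, acc = 19+2 = 21
m=6,j=5: 6>5, acc = 21+1 = 22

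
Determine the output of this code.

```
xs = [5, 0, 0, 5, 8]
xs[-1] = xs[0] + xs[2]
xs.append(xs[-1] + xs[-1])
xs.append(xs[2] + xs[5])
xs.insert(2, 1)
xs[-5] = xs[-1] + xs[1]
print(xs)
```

[5, 0, 1, 10, 5, 5, 10, 10]

xs[-1] = xs[0]+xs[2] = 5+0 = 5 → [5, 0, 0, 5, 5]
append xs[-1]+xs[-1] = 5+5 = 10 → [5, 0, 0, 5, 5, 10]
append xs[2]+xs[5] = 0+10 = 10 → [5, 0, 0, 5, 5, 10, 10]
insert 1 at 2 → [5, 0, 1, 0, 5, 5, 10, 10]
xs[-5] = xs[-1]+xs[1] = 10+0 = 10 → [5, 0, 1, 10, 5, 5, 10, 10]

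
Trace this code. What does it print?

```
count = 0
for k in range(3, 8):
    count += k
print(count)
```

k=3: count = 0+3 = 3
k=4: count = 3+4 = 7
k=5: count = 7+5 = 12
k=6: count = 12+6 = 18
k=7: count = 18+7 = 25

25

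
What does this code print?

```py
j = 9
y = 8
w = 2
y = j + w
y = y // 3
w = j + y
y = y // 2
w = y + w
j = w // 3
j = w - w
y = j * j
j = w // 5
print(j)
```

2

y = 9+2 = 11
y = 11//3 = 3
w = 9+3 = 12
y = 3//2 = 1
w = 1+12 = 13
j = 13//3 = 4
j = 13-13 = 0
y = 0*0 = 0
j = 13//5 = 2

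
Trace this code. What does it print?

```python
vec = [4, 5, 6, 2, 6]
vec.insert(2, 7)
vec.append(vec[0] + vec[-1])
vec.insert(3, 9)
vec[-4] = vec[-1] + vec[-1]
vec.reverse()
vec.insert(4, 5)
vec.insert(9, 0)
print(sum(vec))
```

68

insert 7 at 2 → [4, 5, 7, 6, 2, 6]
append vec[0]+vec[-1] = 4+6 = 10 → [4, 5, 7, 6, 2, 6, 10]
insert 9 at 3 → [4, 5, 7, 9, 6, 2, 6, 10]
vec[-4] = vec[-1]+vec[-1] = 10+10 = 20 → [4, 5, 7, 9, 20, 2, 6, 10]
reverse → [10, 6, 2, 20, 9, 7, 5, 4]
insert 5 at 4 → [10, 6, 2, 20, 5, 9, 7, 5, 4]
insert 0 at 9 → [10, 6, 2, 20, 5, 9, 7, 5, 4, 0]
sum = 68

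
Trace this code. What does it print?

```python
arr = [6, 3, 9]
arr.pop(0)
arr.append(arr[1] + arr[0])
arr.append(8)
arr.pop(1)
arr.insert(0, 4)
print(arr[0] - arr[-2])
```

pop(0) removes 6 → [3, 9]
append arr[1]+arr[0] = 9+3 = 12 → [3, 9, 12]
append 8 → [3, 9, 12, 8]
pop(1) removes 9 → [3, 12, 8]
insert 4 at 0 → [4, 3, 12, 8]
arr[0]-arr[-2] = 4-12 = -8

-8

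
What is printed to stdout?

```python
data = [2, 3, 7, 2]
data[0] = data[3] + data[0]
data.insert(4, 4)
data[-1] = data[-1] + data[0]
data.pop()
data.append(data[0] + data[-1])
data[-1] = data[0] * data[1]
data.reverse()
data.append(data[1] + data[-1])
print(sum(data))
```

34

data[0] = data[3]+data[0] = 2+2 = 4 → [4, 3, 7, 2]
insert 4 at 4 → [4, 3, 7, 2, 4]
data[-1] = data[-1]+data[0] = 4+4 = 8 → [4, 3, 7, 2, 8]
pop() removes 8 → [4, 3, 7, 2]
append data[0]+data[-1] = 4+2 = 6 → [4, 3, 7, 2, 6]
data[-1] = data[0]*data[1] = 4*3 = 12 → [4, 3, 7, 2, 12]
reverse → [12, 2, 7, 3, 4]
append data[1]+data[-1] = 2+4 = 6 → [12, 2, 7, 3, 4, 6]
sum = 34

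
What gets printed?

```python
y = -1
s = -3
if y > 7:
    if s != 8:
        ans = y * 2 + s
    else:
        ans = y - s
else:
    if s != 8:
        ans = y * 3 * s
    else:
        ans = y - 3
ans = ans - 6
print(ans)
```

3

y=-1, s=-3
y > 7 is False; s != 8 is True
→ ans = y * 3 * s = 9
ans = 9-6 = 3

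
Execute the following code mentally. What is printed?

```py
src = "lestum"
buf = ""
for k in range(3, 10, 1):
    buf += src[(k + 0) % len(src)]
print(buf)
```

tumlest

k=3: add src[3]='t' → 't'
k=4: add src[4]='u' → 'tu'
k=5: add src[5]='m' → 'tum'
k=6: add src[0]='l' → 'tuml'
k=7: add src[1]='e' → 'tumle'
k=8: add src[2]='s' → 'tumles'
k=9: add src[3]='t' → 'tumlest'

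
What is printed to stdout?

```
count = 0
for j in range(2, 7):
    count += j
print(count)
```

j=2: count = 0+2 = 2
j=3: count = 2+3 = 5
j=4: count = 5+4 = 9
j=5: count = 9+5 = 14
j=6: count = 14+6 = 20

20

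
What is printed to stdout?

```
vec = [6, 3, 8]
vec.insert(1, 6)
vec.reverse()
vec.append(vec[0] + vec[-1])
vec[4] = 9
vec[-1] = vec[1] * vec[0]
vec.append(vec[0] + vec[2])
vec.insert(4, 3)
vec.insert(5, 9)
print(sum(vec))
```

insert 6 at 1 → [6, 6, 3, 8]
reverse → [8, 3, 6, 6]
append vec[0]+vec[-1] = 8+6 = 14 → [8, 3, 6, 6, 14]
vec[4] = 9 → [8, 3, 6, 6, 9]
vec[-1] = vec[1]*vec[0] = 3*8 = 24 → [8, 3, 6, 6, 24]
append vec[0]+vec[2] = 8+6 = 14 → [8, 3, 6, 6, 24, 14]
insert 3 at 4 → [8, 3, 6, 6, 3, 24, 14]
insert 9 at 5 → [8, 3, 6, 6, 3, 9, 24, 14]
sum = 73

73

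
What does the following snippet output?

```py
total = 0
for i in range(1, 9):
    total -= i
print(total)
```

-36

i=1: total = 0-1 = -1
i=2: total = (-1)-2 = -3
i=3: total = (-3)-3 = -6
i=4: total = (-6)-4 = -10
i=5: total = (-10)-5 = -15
i=6: total = (-15)-6 = -21
i=7: total = (-21)-7 = -28
i=8: total = (-28)-8 = -36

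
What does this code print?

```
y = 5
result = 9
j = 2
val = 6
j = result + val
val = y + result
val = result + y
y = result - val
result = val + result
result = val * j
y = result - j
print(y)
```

195

j = 9+6 = 15
val = 5+9 = 14
val = 9+5 = 14
y = 9-14 = -5
result = 14+9 = 23
result = 14*15 = 210
y = 210-15 = 195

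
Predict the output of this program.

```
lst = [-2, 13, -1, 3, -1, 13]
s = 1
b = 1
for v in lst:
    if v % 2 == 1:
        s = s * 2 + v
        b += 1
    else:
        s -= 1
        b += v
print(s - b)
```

219

v=-2: not odd, s = 1-1 = 0; b=-1
v=13: odd, s = 0*2+13 = 13; b=0
v=-1: odd, s = 13*2+(-1) = 25; b=1
v=3: odd, s = 25*2+3 = 53; b=2
v=-1: odd, s = 53*2+(-1) = 105; b=3
v=13: odd, s = 105*2+13 = 223; b=4
s-b = 223-4 = 219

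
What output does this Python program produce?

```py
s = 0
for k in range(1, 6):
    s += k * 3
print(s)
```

45

k=1: s = 0+1*3 = 3
k=2: s = 3+2*3 = 9
k=3: s = 9+3*3 = 18
k=4: s = 18+4*3 = 30
k=5: s = 30+5*3 = 45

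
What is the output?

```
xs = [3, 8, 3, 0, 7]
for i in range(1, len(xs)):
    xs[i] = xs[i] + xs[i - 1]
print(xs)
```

[3, 11, 14, 14, 21]

i=1: xs[1] = 8+3 = 11 → [3, 11, 3, 0, 7]
i=2: xs[2] = 3+11 = 14 → [3, 11, 14, 0, 7]
i=3: xs[3] = 0+14 = 14 → [3, 11, 14, 14, 7]
i=4: xs[4] = 7+14 = 21 → [3, 11, 14, 14, 21]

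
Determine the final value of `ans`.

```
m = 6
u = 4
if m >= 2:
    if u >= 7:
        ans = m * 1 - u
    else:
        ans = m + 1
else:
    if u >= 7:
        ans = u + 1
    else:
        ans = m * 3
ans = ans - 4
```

m=6, u=4
m >= 2 is True; u >= 7 is False
→ ans = m + 1 = 7
ans = 7-4 = 3

3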